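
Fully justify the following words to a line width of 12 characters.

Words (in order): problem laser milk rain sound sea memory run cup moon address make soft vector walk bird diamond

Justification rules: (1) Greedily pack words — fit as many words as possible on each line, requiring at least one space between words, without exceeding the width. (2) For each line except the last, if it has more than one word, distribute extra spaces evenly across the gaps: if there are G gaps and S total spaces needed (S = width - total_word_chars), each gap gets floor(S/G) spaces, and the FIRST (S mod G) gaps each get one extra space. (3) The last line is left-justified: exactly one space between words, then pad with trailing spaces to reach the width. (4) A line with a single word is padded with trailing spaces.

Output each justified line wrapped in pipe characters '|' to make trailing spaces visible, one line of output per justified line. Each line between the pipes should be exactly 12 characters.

Line 1: ['problem'] (min_width=7, slack=5)
Line 2: ['laser', 'milk'] (min_width=10, slack=2)
Line 3: ['rain', 'sound'] (min_width=10, slack=2)
Line 4: ['sea', 'memory'] (min_width=10, slack=2)
Line 5: ['run', 'cup', 'moon'] (min_width=12, slack=0)
Line 6: ['address', 'make'] (min_width=12, slack=0)
Line 7: ['soft', 'vector'] (min_width=11, slack=1)
Line 8: ['walk', 'bird'] (min_width=9, slack=3)
Line 9: ['diamond'] (min_width=7, slack=5)

Answer: |problem     |
|laser   milk|
|rain   sound|
|sea   memory|
|run cup moon|
|address make|
|soft  vector|
|walk    bird|
|diamond     |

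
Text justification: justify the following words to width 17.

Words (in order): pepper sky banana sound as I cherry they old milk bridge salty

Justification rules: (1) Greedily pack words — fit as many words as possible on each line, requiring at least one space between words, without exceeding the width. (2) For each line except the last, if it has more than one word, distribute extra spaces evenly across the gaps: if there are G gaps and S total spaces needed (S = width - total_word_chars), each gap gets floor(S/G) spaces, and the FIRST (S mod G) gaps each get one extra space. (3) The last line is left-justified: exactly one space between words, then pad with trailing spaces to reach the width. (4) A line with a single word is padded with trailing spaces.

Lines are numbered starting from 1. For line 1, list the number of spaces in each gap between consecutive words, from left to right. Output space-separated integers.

Answer: 1 1

Derivation:
Line 1: ['pepper', 'sky', 'banana'] (min_width=17, slack=0)
Line 2: ['sound', 'as', 'I', 'cherry'] (min_width=17, slack=0)
Line 3: ['they', 'old', 'milk'] (min_width=13, slack=4)
Line 4: ['bridge', 'salty'] (min_width=12, slack=5)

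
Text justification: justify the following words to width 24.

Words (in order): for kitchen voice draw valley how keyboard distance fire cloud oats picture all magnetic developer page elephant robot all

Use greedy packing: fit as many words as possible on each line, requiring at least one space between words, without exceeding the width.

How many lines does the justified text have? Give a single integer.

Answer: 6

Derivation:
Line 1: ['for', 'kitchen', 'voice', 'draw'] (min_width=22, slack=2)
Line 2: ['valley', 'how', 'keyboard'] (min_width=19, slack=5)
Line 3: ['distance', 'fire', 'cloud', 'oats'] (min_width=24, slack=0)
Line 4: ['picture', 'all', 'magnetic'] (min_width=20, slack=4)
Line 5: ['developer', 'page', 'elephant'] (min_width=23, slack=1)
Line 6: ['robot', 'all'] (min_width=9, slack=15)
Total lines: 6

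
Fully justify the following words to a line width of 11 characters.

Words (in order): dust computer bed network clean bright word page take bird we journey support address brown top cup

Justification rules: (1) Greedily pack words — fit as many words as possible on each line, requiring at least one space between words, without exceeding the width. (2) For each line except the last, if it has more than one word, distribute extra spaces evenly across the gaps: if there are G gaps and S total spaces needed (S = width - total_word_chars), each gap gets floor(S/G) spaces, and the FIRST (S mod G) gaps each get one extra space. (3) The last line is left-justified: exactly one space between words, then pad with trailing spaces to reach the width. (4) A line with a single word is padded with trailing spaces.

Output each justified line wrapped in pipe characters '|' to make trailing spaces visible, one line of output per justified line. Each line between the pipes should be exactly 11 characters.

Line 1: ['dust'] (min_width=4, slack=7)
Line 2: ['computer'] (min_width=8, slack=3)
Line 3: ['bed', 'network'] (min_width=11, slack=0)
Line 4: ['clean'] (min_width=5, slack=6)
Line 5: ['bright', 'word'] (min_width=11, slack=0)
Line 6: ['page', 'take'] (min_width=9, slack=2)
Line 7: ['bird', 'we'] (min_width=7, slack=4)
Line 8: ['journey'] (min_width=7, slack=4)
Line 9: ['support'] (min_width=7, slack=4)
Line 10: ['address'] (min_width=7, slack=4)
Line 11: ['brown', 'top'] (min_width=9, slack=2)
Line 12: ['cup'] (min_width=3, slack=8)

Answer: |dust       |
|computer   |
|bed network|
|clean      |
|bright word|
|page   take|
|bird     we|
|journey    |
|support    |
|address    |
|brown   top|
|cup        |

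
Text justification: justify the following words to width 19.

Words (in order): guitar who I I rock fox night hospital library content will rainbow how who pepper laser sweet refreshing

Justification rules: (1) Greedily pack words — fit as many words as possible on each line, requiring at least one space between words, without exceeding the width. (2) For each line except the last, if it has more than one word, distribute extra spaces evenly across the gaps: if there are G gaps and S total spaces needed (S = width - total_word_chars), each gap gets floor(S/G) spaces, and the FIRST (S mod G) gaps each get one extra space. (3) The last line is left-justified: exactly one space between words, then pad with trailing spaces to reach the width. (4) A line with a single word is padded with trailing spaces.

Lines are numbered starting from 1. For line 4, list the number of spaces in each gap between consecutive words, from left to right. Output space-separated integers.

Answer: 3 2

Derivation:
Line 1: ['guitar', 'who', 'I', 'I', 'rock'] (min_width=19, slack=0)
Line 2: ['fox', 'night', 'hospital'] (min_width=18, slack=1)
Line 3: ['library', 'content'] (min_width=15, slack=4)
Line 4: ['will', 'rainbow', 'how'] (min_width=16, slack=3)
Line 5: ['who', 'pepper', 'laser'] (min_width=16, slack=3)
Line 6: ['sweet', 'refreshing'] (min_width=16, slack=3)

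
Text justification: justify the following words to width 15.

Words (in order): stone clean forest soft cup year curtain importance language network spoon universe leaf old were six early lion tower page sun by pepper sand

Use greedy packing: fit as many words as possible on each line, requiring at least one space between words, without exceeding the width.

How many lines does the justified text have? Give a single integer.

Line 1: ['stone', 'clean'] (min_width=11, slack=4)
Line 2: ['forest', 'soft', 'cup'] (min_width=15, slack=0)
Line 3: ['year', 'curtain'] (min_width=12, slack=3)
Line 4: ['importance'] (min_width=10, slack=5)
Line 5: ['language'] (min_width=8, slack=7)
Line 6: ['network', 'spoon'] (min_width=13, slack=2)
Line 7: ['universe', 'leaf'] (min_width=13, slack=2)
Line 8: ['old', 'were', 'six'] (min_width=12, slack=3)
Line 9: ['early', 'lion'] (min_width=10, slack=5)
Line 10: ['tower', 'page', 'sun'] (min_width=14, slack=1)
Line 11: ['by', 'pepper', 'sand'] (min_width=14, slack=1)
Total lines: 11

Answer: 11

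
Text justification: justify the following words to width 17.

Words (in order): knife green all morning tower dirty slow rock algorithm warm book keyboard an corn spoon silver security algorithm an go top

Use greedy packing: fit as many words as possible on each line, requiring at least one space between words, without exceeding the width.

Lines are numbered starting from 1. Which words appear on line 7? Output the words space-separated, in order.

Line 1: ['knife', 'green', 'all'] (min_width=15, slack=2)
Line 2: ['morning', 'tower'] (min_width=13, slack=4)
Line 3: ['dirty', 'slow', 'rock'] (min_width=15, slack=2)
Line 4: ['algorithm', 'warm'] (min_width=14, slack=3)
Line 5: ['book', 'keyboard', 'an'] (min_width=16, slack=1)
Line 6: ['corn', 'spoon', 'silver'] (min_width=17, slack=0)
Line 7: ['security'] (min_width=8, slack=9)
Line 8: ['algorithm', 'an', 'go'] (min_width=15, slack=2)
Line 9: ['top'] (min_width=3, slack=14)

Answer: security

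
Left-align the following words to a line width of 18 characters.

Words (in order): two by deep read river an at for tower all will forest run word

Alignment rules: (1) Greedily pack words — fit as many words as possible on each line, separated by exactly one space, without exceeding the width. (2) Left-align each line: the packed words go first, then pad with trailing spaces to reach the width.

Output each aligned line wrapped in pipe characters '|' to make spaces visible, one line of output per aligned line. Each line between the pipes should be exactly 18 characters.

Answer: |two by deep read  |
|river an at for   |
|tower all will    |
|forest run word   |

Derivation:
Line 1: ['two', 'by', 'deep', 'read'] (min_width=16, slack=2)
Line 2: ['river', 'an', 'at', 'for'] (min_width=15, slack=3)
Line 3: ['tower', 'all', 'will'] (min_width=14, slack=4)
Line 4: ['forest', 'run', 'word'] (min_width=15, slack=3)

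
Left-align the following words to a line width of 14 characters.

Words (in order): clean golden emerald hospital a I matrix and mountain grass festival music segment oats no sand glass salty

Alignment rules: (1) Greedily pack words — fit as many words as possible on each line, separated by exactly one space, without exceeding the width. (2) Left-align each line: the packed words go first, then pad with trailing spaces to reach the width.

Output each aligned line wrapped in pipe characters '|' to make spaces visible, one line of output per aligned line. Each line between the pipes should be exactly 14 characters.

Line 1: ['clean', 'golden'] (min_width=12, slack=2)
Line 2: ['emerald'] (min_width=7, slack=7)
Line 3: ['hospital', 'a', 'I'] (min_width=12, slack=2)
Line 4: ['matrix', 'and'] (min_width=10, slack=4)
Line 5: ['mountain', 'grass'] (min_width=14, slack=0)
Line 6: ['festival', 'music'] (min_width=14, slack=0)
Line 7: ['segment', 'oats'] (min_width=12, slack=2)
Line 8: ['no', 'sand', 'glass'] (min_width=13, slack=1)
Line 9: ['salty'] (min_width=5, slack=9)

Answer: |clean golden  |
|emerald       |
|hospital a I  |
|matrix and    |
|mountain grass|
|festival music|
|segment oats  |
|no sand glass |
|salty         |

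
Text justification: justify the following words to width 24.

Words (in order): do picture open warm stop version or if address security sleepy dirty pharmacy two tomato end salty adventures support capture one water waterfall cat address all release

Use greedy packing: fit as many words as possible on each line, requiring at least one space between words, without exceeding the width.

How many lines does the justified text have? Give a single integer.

Answer: 9

Derivation:
Line 1: ['do', 'picture', 'open', 'warm'] (min_width=20, slack=4)
Line 2: ['stop', 'version', 'or', 'if'] (min_width=18, slack=6)
Line 3: ['address', 'security', 'sleepy'] (min_width=23, slack=1)
Line 4: ['dirty', 'pharmacy', 'two'] (min_width=18, slack=6)
Line 5: ['tomato', 'end', 'salty'] (min_width=16, slack=8)
Line 6: ['adventures', 'support'] (min_width=18, slack=6)
Line 7: ['capture', 'one', 'water'] (min_width=17, slack=7)
Line 8: ['waterfall', 'cat', 'address'] (min_width=21, slack=3)
Line 9: ['all', 'release'] (min_width=11, slack=13)
Total lines: 9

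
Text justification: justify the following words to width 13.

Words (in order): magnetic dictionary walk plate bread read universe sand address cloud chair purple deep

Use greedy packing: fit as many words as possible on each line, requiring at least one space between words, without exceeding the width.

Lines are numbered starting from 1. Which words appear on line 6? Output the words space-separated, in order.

Answer: address cloud

Derivation:
Line 1: ['magnetic'] (min_width=8, slack=5)
Line 2: ['dictionary'] (min_width=10, slack=3)
Line 3: ['walk', 'plate'] (min_width=10, slack=3)
Line 4: ['bread', 'read'] (min_width=10, slack=3)
Line 5: ['universe', 'sand'] (min_width=13, slack=0)
Line 6: ['address', 'cloud'] (min_width=13, slack=0)
Line 7: ['chair', 'purple'] (min_width=12, slack=1)
Line 8: ['deep'] (min_width=4, slack=9)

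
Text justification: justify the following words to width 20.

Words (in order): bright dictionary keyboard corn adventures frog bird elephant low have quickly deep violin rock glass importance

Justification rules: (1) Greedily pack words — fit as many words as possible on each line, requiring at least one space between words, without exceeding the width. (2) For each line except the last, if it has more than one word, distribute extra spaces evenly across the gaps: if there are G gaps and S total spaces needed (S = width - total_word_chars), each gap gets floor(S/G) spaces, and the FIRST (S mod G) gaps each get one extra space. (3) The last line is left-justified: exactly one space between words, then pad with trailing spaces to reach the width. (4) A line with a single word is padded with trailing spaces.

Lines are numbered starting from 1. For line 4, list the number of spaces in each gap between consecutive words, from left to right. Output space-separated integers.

Answer: 3 2

Derivation:
Line 1: ['bright', 'dictionary'] (min_width=17, slack=3)
Line 2: ['keyboard', 'corn'] (min_width=13, slack=7)
Line 3: ['adventures', 'frog', 'bird'] (min_width=20, slack=0)
Line 4: ['elephant', 'low', 'have'] (min_width=17, slack=3)
Line 5: ['quickly', 'deep', 'violin'] (min_width=19, slack=1)
Line 6: ['rock', 'glass'] (min_width=10, slack=10)
Line 7: ['importance'] (min_width=10, slack=10)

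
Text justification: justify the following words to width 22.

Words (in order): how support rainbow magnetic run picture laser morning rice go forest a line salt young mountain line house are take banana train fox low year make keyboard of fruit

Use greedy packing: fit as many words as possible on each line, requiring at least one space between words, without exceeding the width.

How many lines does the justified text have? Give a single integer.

Line 1: ['how', 'support', 'rainbow'] (min_width=19, slack=3)
Line 2: ['magnetic', 'run', 'picture'] (min_width=20, slack=2)
Line 3: ['laser', 'morning', 'rice', 'go'] (min_width=21, slack=1)
Line 4: ['forest', 'a', 'line', 'salt'] (min_width=18, slack=4)
Line 5: ['young', 'mountain', 'line'] (min_width=19, slack=3)
Line 6: ['house', 'are', 'take', 'banana'] (min_width=21, slack=1)
Line 7: ['train', 'fox', 'low', 'year'] (min_width=18, slack=4)
Line 8: ['make', 'keyboard', 'of', 'fruit'] (min_width=22, slack=0)
Total lines: 8

Answer: 8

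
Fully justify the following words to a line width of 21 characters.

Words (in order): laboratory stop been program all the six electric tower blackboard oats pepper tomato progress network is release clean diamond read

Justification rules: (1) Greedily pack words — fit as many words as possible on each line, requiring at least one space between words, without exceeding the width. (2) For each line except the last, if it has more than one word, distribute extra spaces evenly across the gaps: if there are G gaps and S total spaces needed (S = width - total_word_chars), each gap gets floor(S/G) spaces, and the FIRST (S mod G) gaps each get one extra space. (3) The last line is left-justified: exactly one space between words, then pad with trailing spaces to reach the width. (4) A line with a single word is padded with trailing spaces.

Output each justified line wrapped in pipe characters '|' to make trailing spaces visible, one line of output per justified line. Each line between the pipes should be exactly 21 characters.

Line 1: ['laboratory', 'stop', 'been'] (min_width=20, slack=1)
Line 2: ['program', 'all', 'the', 'six'] (min_width=19, slack=2)
Line 3: ['electric', 'tower'] (min_width=14, slack=7)
Line 4: ['blackboard', 'oats'] (min_width=15, slack=6)
Line 5: ['pepper', 'tomato'] (min_width=13, slack=8)
Line 6: ['progress', 'network', 'is'] (min_width=19, slack=2)
Line 7: ['release', 'clean', 'diamond'] (min_width=21, slack=0)
Line 8: ['read'] (min_width=4, slack=17)

Answer: |laboratory  stop been|
|program  all  the six|
|electric        tower|
|blackboard       oats|
|pepper         tomato|
|progress  network  is|
|release clean diamond|
|read                 |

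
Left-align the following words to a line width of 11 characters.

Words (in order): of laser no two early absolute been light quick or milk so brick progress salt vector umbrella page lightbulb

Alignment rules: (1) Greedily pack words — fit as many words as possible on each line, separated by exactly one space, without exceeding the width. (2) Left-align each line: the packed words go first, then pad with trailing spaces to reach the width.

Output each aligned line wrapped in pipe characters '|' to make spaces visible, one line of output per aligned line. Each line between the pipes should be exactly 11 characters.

Line 1: ['of', 'laser', 'no'] (min_width=11, slack=0)
Line 2: ['two', 'early'] (min_width=9, slack=2)
Line 3: ['absolute'] (min_width=8, slack=3)
Line 4: ['been', 'light'] (min_width=10, slack=1)
Line 5: ['quick', 'or'] (min_width=8, slack=3)
Line 6: ['milk', 'so'] (min_width=7, slack=4)
Line 7: ['brick'] (min_width=5, slack=6)
Line 8: ['progress'] (min_width=8, slack=3)
Line 9: ['salt', 'vector'] (min_width=11, slack=0)
Line 10: ['umbrella'] (min_width=8, slack=3)
Line 11: ['page'] (min_width=4, slack=7)
Line 12: ['lightbulb'] (min_width=9, slack=2)

Answer: |of laser no|
|two early  |
|absolute   |
|been light |
|quick or   |
|milk so    |
|brick      |
|progress   |
|salt vector|
|umbrella   |
|page       |
|lightbulb  |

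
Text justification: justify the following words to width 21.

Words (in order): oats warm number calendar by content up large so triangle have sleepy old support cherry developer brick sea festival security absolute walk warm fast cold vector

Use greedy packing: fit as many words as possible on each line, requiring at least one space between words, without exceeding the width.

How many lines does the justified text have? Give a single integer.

Answer: 9

Derivation:
Line 1: ['oats', 'warm', 'number'] (min_width=16, slack=5)
Line 2: ['calendar', 'by', 'content'] (min_width=19, slack=2)
Line 3: ['up', 'large', 'so', 'triangle'] (min_width=20, slack=1)
Line 4: ['have', 'sleepy', 'old'] (min_width=15, slack=6)
Line 5: ['support', 'cherry'] (min_width=14, slack=7)
Line 6: ['developer', 'brick', 'sea'] (min_width=19, slack=2)
Line 7: ['festival', 'security'] (min_width=17, slack=4)
Line 8: ['absolute', 'walk', 'warm'] (min_width=18, slack=3)
Line 9: ['fast', 'cold', 'vector'] (min_width=16, slack=5)
Total lines: 9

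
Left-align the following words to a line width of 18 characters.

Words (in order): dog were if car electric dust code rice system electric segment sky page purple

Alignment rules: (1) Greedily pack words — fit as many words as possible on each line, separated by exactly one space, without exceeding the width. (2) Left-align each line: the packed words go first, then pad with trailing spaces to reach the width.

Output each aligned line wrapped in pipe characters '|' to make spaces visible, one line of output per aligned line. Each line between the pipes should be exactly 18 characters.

Line 1: ['dog', 'were', 'if', 'car'] (min_width=15, slack=3)
Line 2: ['electric', 'dust', 'code'] (min_width=18, slack=0)
Line 3: ['rice', 'system'] (min_width=11, slack=7)
Line 4: ['electric', 'segment'] (min_width=16, slack=2)
Line 5: ['sky', 'page', 'purple'] (min_width=15, slack=3)

Answer: |dog were if car   |
|electric dust code|
|rice system       |
|electric segment  |
|sky page purple   |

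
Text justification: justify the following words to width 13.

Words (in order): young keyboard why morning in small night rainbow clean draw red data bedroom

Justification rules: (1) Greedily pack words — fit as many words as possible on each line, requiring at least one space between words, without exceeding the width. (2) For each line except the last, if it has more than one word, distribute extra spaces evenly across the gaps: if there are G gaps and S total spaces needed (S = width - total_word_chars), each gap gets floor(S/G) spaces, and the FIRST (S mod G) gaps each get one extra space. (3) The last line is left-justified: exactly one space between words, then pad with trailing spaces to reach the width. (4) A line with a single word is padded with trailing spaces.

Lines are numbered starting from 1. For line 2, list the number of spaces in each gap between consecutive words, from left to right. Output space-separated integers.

Line 1: ['young'] (min_width=5, slack=8)
Line 2: ['keyboard', 'why'] (min_width=12, slack=1)
Line 3: ['morning', 'in'] (min_width=10, slack=3)
Line 4: ['small', 'night'] (min_width=11, slack=2)
Line 5: ['rainbow', 'clean'] (min_width=13, slack=0)
Line 6: ['draw', 'red', 'data'] (min_width=13, slack=0)
Line 7: ['bedroom'] (min_width=7, slack=6)

Answer: 2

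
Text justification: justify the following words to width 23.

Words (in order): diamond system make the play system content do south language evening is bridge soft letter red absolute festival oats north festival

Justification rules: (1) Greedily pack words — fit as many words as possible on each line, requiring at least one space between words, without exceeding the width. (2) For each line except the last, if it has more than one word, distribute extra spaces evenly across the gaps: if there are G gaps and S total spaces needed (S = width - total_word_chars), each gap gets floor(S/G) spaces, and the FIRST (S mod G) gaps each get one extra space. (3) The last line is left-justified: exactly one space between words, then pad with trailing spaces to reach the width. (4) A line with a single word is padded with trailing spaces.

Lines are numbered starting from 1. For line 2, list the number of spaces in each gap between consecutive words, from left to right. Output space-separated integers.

Answer: 2 1 1

Derivation:
Line 1: ['diamond', 'system', 'make', 'the'] (min_width=23, slack=0)
Line 2: ['play', 'system', 'content', 'do'] (min_width=22, slack=1)
Line 3: ['south', 'language', 'evening'] (min_width=22, slack=1)
Line 4: ['is', 'bridge', 'soft', 'letter'] (min_width=21, slack=2)
Line 5: ['red', 'absolute', 'festival'] (min_width=21, slack=2)
Line 6: ['oats', 'north', 'festival'] (min_width=19, slack=4)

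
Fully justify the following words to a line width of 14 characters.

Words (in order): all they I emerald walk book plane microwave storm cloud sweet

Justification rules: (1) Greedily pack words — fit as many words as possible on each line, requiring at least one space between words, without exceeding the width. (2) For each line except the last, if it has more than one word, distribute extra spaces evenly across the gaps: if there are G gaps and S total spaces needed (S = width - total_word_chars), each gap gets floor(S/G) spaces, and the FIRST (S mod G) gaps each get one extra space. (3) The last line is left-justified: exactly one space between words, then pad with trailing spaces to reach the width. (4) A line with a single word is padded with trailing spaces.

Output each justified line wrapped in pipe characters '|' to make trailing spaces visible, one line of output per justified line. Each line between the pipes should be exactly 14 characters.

Answer: |all   they   I|
|emerald   walk|
|book     plane|
|microwave     |
|storm    cloud|
|sweet         |

Derivation:
Line 1: ['all', 'they', 'I'] (min_width=10, slack=4)
Line 2: ['emerald', 'walk'] (min_width=12, slack=2)
Line 3: ['book', 'plane'] (min_width=10, slack=4)
Line 4: ['microwave'] (min_width=9, slack=5)
Line 5: ['storm', 'cloud'] (min_width=11, slack=3)
Line 6: ['sweet'] (min_width=5, slack=9)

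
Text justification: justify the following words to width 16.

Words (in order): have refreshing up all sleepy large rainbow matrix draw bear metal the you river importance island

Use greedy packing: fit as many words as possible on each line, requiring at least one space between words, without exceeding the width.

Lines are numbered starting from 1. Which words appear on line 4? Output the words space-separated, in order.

Answer: matrix draw bear

Derivation:
Line 1: ['have', 'refreshing'] (min_width=15, slack=1)
Line 2: ['up', 'all', 'sleepy'] (min_width=13, slack=3)
Line 3: ['large', 'rainbow'] (min_width=13, slack=3)
Line 4: ['matrix', 'draw', 'bear'] (min_width=16, slack=0)
Line 5: ['metal', 'the', 'you'] (min_width=13, slack=3)
Line 6: ['river', 'importance'] (min_width=16, slack=0)
Line 7: ['island'] (min_width=6, slack=10)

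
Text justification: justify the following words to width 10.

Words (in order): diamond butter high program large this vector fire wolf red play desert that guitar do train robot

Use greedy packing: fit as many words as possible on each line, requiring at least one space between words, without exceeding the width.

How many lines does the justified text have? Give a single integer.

Answer: 13

Derivation:
Line 1: ['diamond'] (min_width=7, slack=3)
Line 2: ['butter'] (min_width=6, slack=4)
Line 3: ['high'] (min_width=4, slack=6)
Line 4: ['program'] (min_width=7, slack=3)
Line 5: ['large', 'this'] (min_width=10, slack=0)
Line 6: ['vector'] (min_width=6, slack=4)
Line 7: ['fire', 'wolf'] (min_width=9, slack=1)
Line 8: ['red', 'play'] (min_width=8, slack=2)
Line 9: ['desert'] (min_width=6, slack=4)
Line 10: ['that'] (min_width=4, slack=6)
Line 11: ['guitar', 'do'] (min_width=9, slack=1)
Line 12: ['train'] (min_width=5, slack=5)
Line 13: ['robot'] (min_width=5, slack=5)
Total lines: 13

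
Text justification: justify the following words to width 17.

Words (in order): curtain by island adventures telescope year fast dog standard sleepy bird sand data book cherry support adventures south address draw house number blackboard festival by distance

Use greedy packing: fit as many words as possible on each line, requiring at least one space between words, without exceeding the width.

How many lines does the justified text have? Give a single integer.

Line 1: ['curtain', 'by', 'island'] (min_width=17, slack=0)
Line 2: ['adventures'] (min_width=10, slack=7)
Line 3: ['telescope', 'year'] (min_width=14, slack=3)
Line 4: ['fast', 'dog', 'standard'] (min_width=17, slack=0)
Line 5: ['sleepy', 'bird', 'sand'] (min_width=16, slack=1)
Line 6: ['data', 'book', 'cherry'] (min_width=16, slack=1)
Line 7: ['support'] (min_width=7, slack=10)
Line 8: ['adventures', 'south'] (min_width=16, slack=1)
Line 9: ['address', 'draw'] (min_width=12, slack=5)
Line 10: ['house', 'number'] (min_width=12, slack=5)
Line 11: ['blackboard'] (min_width=10, slack=7)
Line 12: ['festival', 'by'] (min_width=11, slack=6)
Line 13: ['distance'] (min_width=8, slack=9)
Total lines: 13

Answer: 13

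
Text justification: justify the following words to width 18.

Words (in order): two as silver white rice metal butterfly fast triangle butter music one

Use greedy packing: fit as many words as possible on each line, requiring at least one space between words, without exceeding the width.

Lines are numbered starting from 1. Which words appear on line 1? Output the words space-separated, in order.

Line 1: ['two', 'as', 'silver'] (min_width=13, slack=5)
Line 2: ['white', 'rice', 'metal'] (min_width=16, slack=2)
Line 3: ['butterfly', 'fast'] (min_width=14, slack=4)
Line 4: ['triangle', 'butter'] (min_width=15, slack=3)
Line 5: ['music', 'one'] (min_width=9, slack=9)

Answer: two as silver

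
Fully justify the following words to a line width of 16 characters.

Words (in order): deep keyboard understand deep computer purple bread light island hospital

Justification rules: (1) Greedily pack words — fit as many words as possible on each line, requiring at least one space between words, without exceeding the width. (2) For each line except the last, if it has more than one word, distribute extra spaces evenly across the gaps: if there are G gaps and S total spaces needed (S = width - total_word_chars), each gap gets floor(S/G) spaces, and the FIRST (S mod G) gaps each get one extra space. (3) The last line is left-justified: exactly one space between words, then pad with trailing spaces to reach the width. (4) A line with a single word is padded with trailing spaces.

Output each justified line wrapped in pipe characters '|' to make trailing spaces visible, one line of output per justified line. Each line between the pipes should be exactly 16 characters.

Line 1: ['deep', 'keyboard'] (min_width=13, slack=3)
Line 2: ['understand', 'deep'] (min_width=15, slack=1)
Line 3: ['computer', 'purple'] (min_width=15, slack=1)
Line 4: ['bread', 'light'] (min_width=11, slack=5)
Line 5: ['island', 'hospital'] (min_width=15, slack=1)

Answer: |deep    keyboard|
|understand  deep|
|computer  purple|
|bread      light|
|island hospital |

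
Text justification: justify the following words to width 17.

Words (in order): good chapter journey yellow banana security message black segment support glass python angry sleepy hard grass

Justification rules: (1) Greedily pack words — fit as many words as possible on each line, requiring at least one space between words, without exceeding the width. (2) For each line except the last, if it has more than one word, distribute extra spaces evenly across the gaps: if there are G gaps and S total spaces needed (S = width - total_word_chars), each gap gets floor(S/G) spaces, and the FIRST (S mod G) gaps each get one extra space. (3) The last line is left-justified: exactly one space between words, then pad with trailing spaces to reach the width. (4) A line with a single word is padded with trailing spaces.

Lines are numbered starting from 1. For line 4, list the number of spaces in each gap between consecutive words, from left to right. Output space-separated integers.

Answer: 5

Derivation:
Line 1: ['good', 'chapter'] (min_width=12, slack=5)
Line 2: ['journey', 'yellow'] (min_width=14, slack=3)
Line 3: ['banana', 'security'] (min_width=15, slack=2)
Line 4: ['message', 'black'] (min_width=13, slack=4)
Line 5: ['segment', 'support'] (min_width=15, slack=2)
Line 6: ['glass', 'python'] (min_width=12, slack=5)
Line 7: ['angry', 'sleepy', 'hard'] (min_width=17, slack=0)
Line 8: ['grass'] (min_width=5, slack=12)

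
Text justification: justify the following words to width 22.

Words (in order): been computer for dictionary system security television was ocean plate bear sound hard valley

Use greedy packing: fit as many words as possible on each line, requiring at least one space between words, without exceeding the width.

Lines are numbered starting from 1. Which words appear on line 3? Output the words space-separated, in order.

Answer: security television

Derivation:
Line 1: ['been', 'computer', 'for'] (min_width=17, slack=5)
Line 2: ['dictionary', 'system'] (min_width=17, slack=5)
Line 3: ['security', 'television'] (min_width=19, slack=3)
Line 4: ['was', 'ocean', 'plate', 'bear'] (min_width=20, slack=2)
Line 5: ['sound', 'hard', 'valley'] (min_width=17, slack=5)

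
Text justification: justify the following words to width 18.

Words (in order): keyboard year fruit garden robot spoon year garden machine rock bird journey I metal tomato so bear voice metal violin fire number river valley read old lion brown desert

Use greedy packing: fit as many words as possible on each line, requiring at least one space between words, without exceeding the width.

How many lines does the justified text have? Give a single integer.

Line 1: ['keyboard', 'year'] (min_width=13, slack=5)
Line 2: ['fruit', 'garden', 'robot'] (min_width=18, slack=0)
Line 3: ['spoon', 'year', 'garden'] (min_width=17, slack=1)
Line 4: ['machine', 'rock', 'bird'] (min_width=17, slack=1)
Line 5: ['journey', 'I', 'metal'] (min_width=15, slack=3)
Line 6: ['tomato', 'so', 'bear'] (min_width=14, slack=4)
Line 7: ['voice', 'metal', 'violin'] (min_width=18, slack=0)
Line 8: ['fire', 'number', 'river'] (min_width=17, slack=1)
Line 9: ['valley', 'read', 'old'] (min_width=15, slack=3)
Line 10: ['lion', 'brown', 'desert'] (min_width=17, slack=1)
Total lines: 10

Answer: 10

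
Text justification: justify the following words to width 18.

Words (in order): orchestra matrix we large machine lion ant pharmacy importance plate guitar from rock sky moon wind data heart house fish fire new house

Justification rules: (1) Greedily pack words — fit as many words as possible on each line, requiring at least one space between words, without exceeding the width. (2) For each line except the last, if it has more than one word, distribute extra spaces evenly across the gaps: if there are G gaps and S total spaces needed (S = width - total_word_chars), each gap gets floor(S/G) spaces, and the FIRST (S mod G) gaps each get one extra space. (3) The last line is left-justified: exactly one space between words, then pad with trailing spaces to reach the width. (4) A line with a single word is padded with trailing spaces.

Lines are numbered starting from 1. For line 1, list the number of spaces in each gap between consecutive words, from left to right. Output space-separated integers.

Answer: 3

Derivation:
Line 1: ['orchestra', 'matrix'] (min_width=16, slack=2)
Line 2: ['we', 'large', 'machine'] (min_width=16, slack=2)
Line 3: ['lion', 'ant', 'pharmacy'] (min_width=17, slack=1)
Line 4: ['importance', 'plate'] (min_width=16, slack=2)
Line 5: ['guitar', 'from', 'rock'] (min_width=16, slack=2)
Line 6: ['sky', 'moon', 'wind', 'data'] (min_width=18, slack=0)
Line 7: ['heart', 'house', 'fish'] (min_width=16, slack=2)
Line 8: ['fire', 'new', 'house'] (min_width=14, slack=4)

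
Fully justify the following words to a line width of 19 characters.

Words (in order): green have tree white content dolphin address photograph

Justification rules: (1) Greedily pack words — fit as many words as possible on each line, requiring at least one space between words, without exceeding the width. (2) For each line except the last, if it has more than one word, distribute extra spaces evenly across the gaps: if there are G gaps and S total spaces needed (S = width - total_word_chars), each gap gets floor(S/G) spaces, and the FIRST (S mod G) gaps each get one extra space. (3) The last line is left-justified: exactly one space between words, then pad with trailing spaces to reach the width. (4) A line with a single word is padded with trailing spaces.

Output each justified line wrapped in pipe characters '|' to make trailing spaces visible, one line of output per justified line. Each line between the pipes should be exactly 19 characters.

Line 1: ['green', 'have', 'tree'] (min_width=15, slack=4)
Line 2: ['white', 'content'] (min_width=13, slack=6)
Line 3: ['dolphin', 'address'] (min_width=15, slack=4)
Line 4: ['photograph'] (min_width=10, slack=9)

Answer: |green   have   tree|
|white       content|
|dolphin     address|
|photograph         |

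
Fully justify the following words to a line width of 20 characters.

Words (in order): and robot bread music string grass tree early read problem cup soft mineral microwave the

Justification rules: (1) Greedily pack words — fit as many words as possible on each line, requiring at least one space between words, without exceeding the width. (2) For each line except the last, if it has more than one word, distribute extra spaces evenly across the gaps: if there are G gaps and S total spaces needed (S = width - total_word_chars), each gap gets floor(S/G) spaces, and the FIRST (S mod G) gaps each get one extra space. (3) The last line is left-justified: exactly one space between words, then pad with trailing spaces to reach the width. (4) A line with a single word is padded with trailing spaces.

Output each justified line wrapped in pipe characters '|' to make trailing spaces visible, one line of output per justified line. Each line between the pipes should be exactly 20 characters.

Answer: |and    robot   bread|
|music  string  grass|
|tree    early   read|
|problem   cup   soft|
|mineral    microwave|
|the                 |

Derivation:
Line 1: ['and', 'robot', 'bread'] (min_width=15, slack=5)
Line 2: ['music', 'string', 'grass'] (min_width=18, slack=2)
Line 3: ['tree', 'early', 'read'] (min_width=15, slack=5)
Line 4: ['problem', 'cup', 'soft'] (min_width=16, slack=4)
Line 5: ['mineral', 'microwave'] (min_width=17, slack=3)
Line 6: ['the'] (min_width=3, slack=17)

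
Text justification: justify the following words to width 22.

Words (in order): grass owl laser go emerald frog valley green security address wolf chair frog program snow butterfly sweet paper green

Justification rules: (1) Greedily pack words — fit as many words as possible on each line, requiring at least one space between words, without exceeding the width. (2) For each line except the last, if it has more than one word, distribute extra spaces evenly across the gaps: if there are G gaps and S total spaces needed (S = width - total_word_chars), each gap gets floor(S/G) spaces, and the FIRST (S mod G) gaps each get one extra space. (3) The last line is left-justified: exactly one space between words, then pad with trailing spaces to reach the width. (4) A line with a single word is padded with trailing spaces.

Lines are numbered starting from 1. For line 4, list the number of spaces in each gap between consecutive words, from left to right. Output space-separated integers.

Answer: 5 4

Derivation:
Line 1: ['grass', 'owl', 'laser', 'go'] (min_width=18, slack=4)
Line 2: ['emerald', 'frog', 'valley'] (min_width=19, slack=3)
Line 3: ['green', 'security', 'address'] (min_width=22, slack=0)
Line 4: ['wolf', 'chair', 'frog'] (min_width=15, slack=7)
Line 5: ['program', 'snow', 'butterfly'] (min_width=22, slack=0)
Line 6: ['sweet', 'paper', 'green'] (min_width=17, slack=5)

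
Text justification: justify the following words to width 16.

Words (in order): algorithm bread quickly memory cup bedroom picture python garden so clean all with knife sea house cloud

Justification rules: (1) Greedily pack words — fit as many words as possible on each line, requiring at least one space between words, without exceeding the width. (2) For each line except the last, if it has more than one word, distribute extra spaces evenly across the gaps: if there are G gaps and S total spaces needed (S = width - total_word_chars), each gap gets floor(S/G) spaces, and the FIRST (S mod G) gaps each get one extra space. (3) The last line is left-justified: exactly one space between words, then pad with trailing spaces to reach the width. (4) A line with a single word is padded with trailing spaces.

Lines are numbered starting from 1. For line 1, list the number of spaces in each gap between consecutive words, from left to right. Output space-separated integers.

Answer: 2

Derivation:
Line 1: ['algorithm', 'bread'] (min_width=15, slack=1)
Line 2: ['quickly', 'memory'] (min_width=14, slack=2)
Line 3: ['cup', 'bedroom'] (min_width=11, slack=5)
Line 4: ['picture', 'python'] (min_width=14, slack=2)
Line 5: ['garden', 'so', 'clean'] (min_width=15, slack=1)
Line 6: ['all', 'with', 'knife'] (min_width=14, slack=2)
Line 7: ['sea', 'house', 'cloud'] (min_width=15, slack=1)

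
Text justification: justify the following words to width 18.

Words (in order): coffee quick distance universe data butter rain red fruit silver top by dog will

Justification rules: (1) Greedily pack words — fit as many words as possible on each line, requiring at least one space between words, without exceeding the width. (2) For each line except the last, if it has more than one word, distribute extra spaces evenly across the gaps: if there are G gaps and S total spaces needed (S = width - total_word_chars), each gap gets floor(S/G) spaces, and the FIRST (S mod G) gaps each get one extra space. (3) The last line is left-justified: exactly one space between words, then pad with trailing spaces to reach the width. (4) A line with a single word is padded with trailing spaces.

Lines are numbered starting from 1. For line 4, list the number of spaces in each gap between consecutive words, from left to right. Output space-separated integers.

Answer: 2 2

Derivation:
Line 1: ['coffee', 'quick'] (min_width=12, slack=6)
Line 2: ['distance', 'universe'] (min_width=17, slack=1)
Line 3: ['data', 'butter', 'rain'] (min_width=16, slack=2)
Line 4: ['red', 'fruit', 'silver'] (min_width=16, slack=2)
Line 5: ['top', 'by', 'dog', 'will'] (min_width=15, slack=3)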